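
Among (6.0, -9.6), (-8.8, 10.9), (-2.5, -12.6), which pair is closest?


d(P0,P1) = 25.2842, d(P0,P2) = 9.0139, d(P1,P2) = 24.3298
Closest: P0 and P2

Closest pair: (6.0, -9.6) and (-2.5, -12.6), distance = 9.0139


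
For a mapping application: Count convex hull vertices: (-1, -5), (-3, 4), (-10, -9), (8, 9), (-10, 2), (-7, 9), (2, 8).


Convex hull vertices (CCW): (-10, -9), (-1, -5), (8, 9), (-7, 9), (-10, 2)
Count = 5

5


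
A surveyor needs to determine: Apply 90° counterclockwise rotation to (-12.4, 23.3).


90° CCW: (x,y) -> (-y, x)
(-12.4,23.3) -> (-23.3, -12.4)

(-23.3, -12.4)


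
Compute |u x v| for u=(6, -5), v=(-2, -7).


|u x v| = |6*(-7) - (-5)*(-2)|
= |(-42) - 10| = 52

52


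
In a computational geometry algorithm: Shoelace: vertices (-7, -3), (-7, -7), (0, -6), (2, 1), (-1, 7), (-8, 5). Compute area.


Shoelace sum: ((-7)*(-7) - (-7)*(-3)) + ((-7)*(-6) - 0*(-7)) + (0*1 - 2*(-6)) + (2*7 - (-1)*1) + ((-1)*5 - (-8)*7) + ((-8)*(-3) - (-7)*5)
= 207
Area = |207|/2 = 103.5

103.5


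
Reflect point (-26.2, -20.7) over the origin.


Reflection over origin: (x,y) -> (-x,-y)
(-26.2, -20.7) -> (26.2, 20.7)

(26.2, 20.7)


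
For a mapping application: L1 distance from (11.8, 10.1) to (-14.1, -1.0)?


|11.8-(-14.1)| + |10.1-(-1)| = 25.9 + 11.1 = 37

37


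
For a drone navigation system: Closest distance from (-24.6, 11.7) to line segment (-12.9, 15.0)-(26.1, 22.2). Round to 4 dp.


Project P onto AB: t = 0 (clamped to [0,1])
Closest point on segment: (-12.9, 15)
Distance: 12.1565

12.1565


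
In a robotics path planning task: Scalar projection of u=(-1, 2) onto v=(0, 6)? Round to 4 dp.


u.v = 12, |v| = sqrt(36) = 6
Scalar projection = u.v / |v| = 12 / sqrt(36) = 2

2


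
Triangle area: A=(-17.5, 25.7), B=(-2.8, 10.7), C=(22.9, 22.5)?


Area = |x_A(y_B-y_C) + x_B(y_C-y_A) + x_C(y_A-y_B)|/2
= |206.5 + 8.96 + 343.5|/2
= 558.96/2 = 279.48

279.48


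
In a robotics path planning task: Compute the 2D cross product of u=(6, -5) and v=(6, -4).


u x v = u_x*v_y - u_y*v_x = 6*(-4) - (-5)*6
= (-24) - (-30) = 6

6


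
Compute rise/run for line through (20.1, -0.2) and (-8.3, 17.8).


slope = (y2-y1)/(x2-x1) = (17.8-(-0.2))/((-8.3)-20.1) = 18/(-28.4) = -0.6338

-0.6338


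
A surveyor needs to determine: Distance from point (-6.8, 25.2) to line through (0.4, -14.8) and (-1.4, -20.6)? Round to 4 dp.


|cross product| = 113.76
|line direction| = sqrt(36.88) = 6.0729
Distance = 113.76/sqrt(36.88) = 18.7324

18.7324


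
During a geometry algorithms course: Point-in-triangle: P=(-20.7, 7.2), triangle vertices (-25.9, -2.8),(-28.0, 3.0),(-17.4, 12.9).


Cross products: AB x AP = -51.16, BC x BP = -27.75, CA x CP = -3.36
All same sign? yes

Yes, inside


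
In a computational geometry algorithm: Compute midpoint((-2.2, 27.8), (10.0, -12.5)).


M = (((-2.2)+10)/2, (27.8+(-12.5))/2)
= (3.9, 7.65)

(3.9, 7.65)


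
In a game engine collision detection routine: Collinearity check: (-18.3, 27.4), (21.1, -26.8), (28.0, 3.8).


Cross product: (21.1-(-18.3))*(3.8-27.4) - ((-26.8)-27.4)*(28-(-18.3))
= 1579.62

No, not collinear


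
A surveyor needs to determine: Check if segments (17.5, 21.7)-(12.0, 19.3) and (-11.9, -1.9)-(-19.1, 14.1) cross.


Cross products: d1=-640.32, d2=-535.04, d3=59.24, d4=-46.04
d1*d2 < 0 and d3*d4 < 0? no

No, they don't intersect


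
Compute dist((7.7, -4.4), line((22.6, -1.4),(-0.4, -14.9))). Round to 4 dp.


|cross product| = 132.15
|line direction| = sqrt(711.25) = 26.6693
Distance = 132.15/sqrt(711.25) = 4.9551

4.9551


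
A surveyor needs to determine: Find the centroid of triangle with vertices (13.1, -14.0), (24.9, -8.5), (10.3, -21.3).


Centroid = ((x_A+x_B+x_C)/3, (y_A+y_B+y_C)/3)
= ((13.1+24.9+10.3)/3, ((-14)+(-8.5)+(-21.3))/3)
= (16.1, -14.6)

(16.1, -14.6)


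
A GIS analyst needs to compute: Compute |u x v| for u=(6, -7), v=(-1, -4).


|u x v| = |6*(-4) - (-7)*(-1)|
= |(-24) - 7| = 31

31


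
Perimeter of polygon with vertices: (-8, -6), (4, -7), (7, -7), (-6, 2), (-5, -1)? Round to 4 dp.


Sides: (-8, -6)->(4, -7): sqrt(145) = 12.041595, (4, -7)->(7, -7): sqrt(9) = 3, (7, -7)->(-6, 2): sqrt(250) = 15.811388, (-6, 2)->(-5, -1): sqrt(10) = 3.162278, (-5, -1)->(-8, -6): sqrt(34) = 5.830952
Sum = 39.846213
Perimeter = 39.8462

39.8462


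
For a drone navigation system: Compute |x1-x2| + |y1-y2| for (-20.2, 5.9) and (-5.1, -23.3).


|(-20.2)-(-5.1)| + |5.9-(-23.3)| = 15.1 + 29.2 = 44.3

44.3


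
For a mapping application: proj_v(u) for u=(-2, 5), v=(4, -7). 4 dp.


u.v = -43, |v| = sqrt(65) = 8.0623
Scalar projection = u.v / |v| = -43 / sqrt(65) = -5.3335

-5.3335


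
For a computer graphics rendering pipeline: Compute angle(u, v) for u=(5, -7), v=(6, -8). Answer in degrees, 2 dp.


u.v = 86, |u| = sqrt(74) = 8.6023, |v| = sqrt(100) = 10
cos(theta) = u.v/(|u||v|) = 86/sqrt(7400) = 0.99973
theta = acos(0.99973) = 1.33 degrees

1.33 degrees


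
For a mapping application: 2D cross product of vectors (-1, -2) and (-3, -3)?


u x v = u_x*v_y - u_y*v_x = (-1)*(-3) - (-2)*(-3)
= 3 - 6 = -3

-3


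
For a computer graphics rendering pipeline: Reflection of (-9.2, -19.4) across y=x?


Reflection over y=x: (x,y) -> (y,x)
(-9.2, -19.4) -> (-19.4, -9.2)

(-19.4, -9.2)


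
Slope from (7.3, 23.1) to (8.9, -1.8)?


slope = (y2-y1)/(x2-x1) = ((-1.8)-23.1)/(8.9-7.3) = (-24.9)/1.6 = -15.5625

-15.5625


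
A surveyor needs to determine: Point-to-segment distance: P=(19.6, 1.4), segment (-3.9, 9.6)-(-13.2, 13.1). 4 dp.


Project P onto AB: t = 0 (clamped to [0,1])
Closest point on segment: (-3.9, 9.6)
Distance: 24.8896

24.8896


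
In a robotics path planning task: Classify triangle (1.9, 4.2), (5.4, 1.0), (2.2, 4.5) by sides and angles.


Side lengths squared: AB^2=22.49, BC^2=22.49, CA^2=0.18
Sorted: [0.18, 22.49, 22.49]
By sides: Isosceles, By angles: Acute

Isosceles, Acute


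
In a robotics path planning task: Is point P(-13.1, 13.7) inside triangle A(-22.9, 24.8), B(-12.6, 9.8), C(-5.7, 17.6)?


Cross products: AB x AP = 32.67, BC x BP = 30.81, CA x CP = 120.36
All same sign? yes

Yes, inside


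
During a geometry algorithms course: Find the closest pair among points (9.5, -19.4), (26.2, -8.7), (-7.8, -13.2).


d(P0,P1) = 19.8338, d(P0,P2) = 18.3774, d(P1,P2) = 34.2965
Closest: P0 and P2

Closest pair: (9.5, -19.4) and (-7.8, -13.2), distance = 18.3774


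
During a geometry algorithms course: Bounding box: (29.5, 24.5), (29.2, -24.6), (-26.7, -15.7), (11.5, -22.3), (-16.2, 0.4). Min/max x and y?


x range: [-26.7, 29.5]
y range: [-24.6, 24.5]
Bounding box: (-26.7,-24.6) to (29.5,24.5)

(-26.7,-24.6) to (29.5,24.5)


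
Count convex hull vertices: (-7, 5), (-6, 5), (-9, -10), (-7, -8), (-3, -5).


Convex hull vertices (CCW): (-9, -10), (-3, -5), (-6, 5), (-7, 5)
Count = 4

4


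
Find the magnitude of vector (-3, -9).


|u| = sqrt((-3)^2 + (-9)^2) = sqrt(90) = 9.4868

9.4868


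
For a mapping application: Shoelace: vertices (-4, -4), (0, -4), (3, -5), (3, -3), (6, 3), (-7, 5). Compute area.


Shoelace sum: ((-4)*(-4) - 0*(-4)) + (0*(-5) - 3*(-4)) + (3*(-3) - 3*(-5)) + (3*3 - 6*(-3)) + (6*5 - (-7)*3) + ((-7)*(-4) - (-4)*5)
= 160
Area = |160|/2 = 80

80


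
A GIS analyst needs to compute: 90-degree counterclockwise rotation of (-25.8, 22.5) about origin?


90° CCW: (x,y) -> (-y, x)
(-25.8,22.5) -> (-22.5, -25.8)

(-22.5, -25.8)


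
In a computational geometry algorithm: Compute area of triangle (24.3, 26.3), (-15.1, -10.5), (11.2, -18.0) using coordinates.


Area = |x_A(y_B-y_C) + x_B(y_C-y_A) + x_C(y_A-y_B)|/2
= |182.25 + 668.93 + 412.16|/2
= 1263.34/2 = 631.67

631.67


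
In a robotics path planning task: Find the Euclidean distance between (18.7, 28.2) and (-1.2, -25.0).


dx=-19.9, dy=-53.2
d^2 = (-19.9)^2 + (-53.2)^2 = 3226.25
d = sqrt(3226.25) = 56.8001

56.8001


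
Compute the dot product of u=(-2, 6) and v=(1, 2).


u . v = u_x*v_x + u_y*v_y = (-2)*1 + 6*2
= (-2) + 12 = 10

10


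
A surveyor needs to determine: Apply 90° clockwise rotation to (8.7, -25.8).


90° CW: (x,y) -> (y, -x)
(8.7,-25.8) -> (-25.8, -8.7)

(-25.8, -8.7)


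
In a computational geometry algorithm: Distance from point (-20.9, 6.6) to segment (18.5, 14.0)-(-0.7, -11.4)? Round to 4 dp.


Project P onto AB: t = 0.9316 (clamped to [0,1])
Closest point on segment: (0.6136, -9.6622)
Distance: 26.9684

26.9684


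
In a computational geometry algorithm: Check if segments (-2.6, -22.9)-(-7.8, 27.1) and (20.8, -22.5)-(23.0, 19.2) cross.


Cross products: d1=974.9, d2=1301.74, d3=-1172.08, d4=-1498.92
d1*d2 < 0 and d3*d4 < 0? no

No, they don't intersect


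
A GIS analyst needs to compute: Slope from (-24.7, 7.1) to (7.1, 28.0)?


slope = (y2-y1)/(x2-x1) = (28-7.1)/(7.1-(-24.7)) = 20.9/31.8 = 0.6572

0.6572


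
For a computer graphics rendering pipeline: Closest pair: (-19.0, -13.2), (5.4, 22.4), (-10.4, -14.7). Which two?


d(P0,P1) = 43.1592, d(P0,P2) = 8.7298, d(P1,P2) = 40.3243
Closest: P0 and P2

Closest pair: (-19.0, -13.2) and (-10.4, -14.7), distance = 8.7298


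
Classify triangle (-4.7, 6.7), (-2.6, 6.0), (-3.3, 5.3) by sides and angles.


Side lengths squared: AB^2=4.9, BC^2=0.98, CA^2=3.92
Sorted: [0.98, 3.92, 4.9]
By sides: Scalene, By angles: Right

Scalene, Right


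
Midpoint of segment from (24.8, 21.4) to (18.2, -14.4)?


M = ((24.8+18.2)/2, (21.4+(-14.4))/2)
= (21.5, 3.5)

(21.5, 3.5)


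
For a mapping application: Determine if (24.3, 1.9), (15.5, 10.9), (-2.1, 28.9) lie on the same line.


Cross product: (15.5-24.3)*(28.9-1.9) - (10.9-1.9)*((-2.1)-24.3)
= 0

Yes, collinear


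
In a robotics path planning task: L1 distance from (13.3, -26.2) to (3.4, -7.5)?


|13.3-3.4| + |(-26.2)-(-7.5)| = 9.9 + 18.7 = 28.6

28.6


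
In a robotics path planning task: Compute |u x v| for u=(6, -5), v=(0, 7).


|u x v| = |6*7 - (-5)*0|
= |42 - 0| = 42

42


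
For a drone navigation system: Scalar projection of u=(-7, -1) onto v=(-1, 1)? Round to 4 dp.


u.v = 6, |v| = sqrt(2) = 1.4142
Scalar projection = u.v / |v| = 6 / sqrt(2) = 4.2426

4.2426


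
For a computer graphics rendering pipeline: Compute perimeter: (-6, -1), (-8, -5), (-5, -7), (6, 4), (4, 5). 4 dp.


Sides: (-6, -1)->(-8, -5): sqrt(20) = 4.472136, (-8, -5)->(-5, -7): sqrt(13) = 3.605551, (-5, -7)->(6, 4): sqrt(242) = 15.556349, (6, 4)->(4, 5): sqrt(5) = 2.236068, (4, 5)->(-6, -1): sqrt(136) = 11.661904
Sum = 37.532008
Perimeter = 37.532

37.532


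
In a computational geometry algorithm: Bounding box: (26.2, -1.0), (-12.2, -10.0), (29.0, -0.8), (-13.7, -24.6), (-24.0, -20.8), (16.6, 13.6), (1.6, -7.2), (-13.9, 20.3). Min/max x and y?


x range: [-24, 29]
y range: [-24.6, 20.3]
Bounding box: (-24,-24.6) to (29,20.3)

(-24,-24.6) to (29,20.3)


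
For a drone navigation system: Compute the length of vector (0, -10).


|u| = sqrt(0^2 + (-10)^2) = sqrt(100) = 10

10


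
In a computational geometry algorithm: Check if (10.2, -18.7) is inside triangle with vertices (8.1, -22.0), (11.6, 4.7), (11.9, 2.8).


Cross products: AB x AP = -44.52, BC x BP = -9.68, CA x CP = 39.54
All same sign? no

No, outside


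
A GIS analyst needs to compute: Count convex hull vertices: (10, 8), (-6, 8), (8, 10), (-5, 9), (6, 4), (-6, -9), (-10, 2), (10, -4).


Convex hull vertices (CCW): (-10, 2), (-6, -9), (10, -4), (10, 8), (8, 10), (-5, 9), (-6, 8)
Count = 7

7


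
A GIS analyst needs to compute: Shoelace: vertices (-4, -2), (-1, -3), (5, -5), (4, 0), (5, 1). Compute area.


Shoelace sum: ((-4)*(-3) - (-1)*(-2)) + ((-1)*(-5) - 5*(-3)) + (5*0 - 4*(-5)) + (4*1 - 5*0) + (5*(-2) - (-4)*1)
= 48
Area = |48|/2 = 24

24


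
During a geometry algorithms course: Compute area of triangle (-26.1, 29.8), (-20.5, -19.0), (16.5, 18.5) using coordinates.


Area = |x_A(y_B-y_C) + x_B(y_C-y_A) + x_C(y_A-y_B)|/2
= |978.75 + 231.65 + 805.2|/2
= 2015.6/2 = 1007.8

1007.8


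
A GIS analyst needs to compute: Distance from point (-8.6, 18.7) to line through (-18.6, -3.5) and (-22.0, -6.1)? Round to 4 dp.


|cross product| = 49.48
|line direction| = sqrt(18.32) = 4.2802
Distance = 49.48/sqrt(18.32) = 11.5602

11.5602


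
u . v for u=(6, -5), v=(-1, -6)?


u . v = u_x*v_x + u_y*v_y = 6*(-1) + (-5)*(-6)
= (-6) + 30 = 24

24


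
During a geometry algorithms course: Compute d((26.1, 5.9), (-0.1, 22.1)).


dx=-26.2, dy=16.2
d^2 = (-26.2)^2 + 16.2^2 = 948.88
d = sqrt(948.88) = 30.8039

30.8039


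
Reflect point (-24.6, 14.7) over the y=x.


Reflection over y=x: (x,y) -> (y,x)
(-24.6, 14.7) -> (14.7, -24.6)

(14.7, -24.6)


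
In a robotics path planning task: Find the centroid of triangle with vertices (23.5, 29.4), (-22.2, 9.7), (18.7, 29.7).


Centroid = ((x_A+x_B+x_C)/3, (y_A+y_B+y_C)/3)
= ((23.5+(-22.2)+18.7)/3, (29.4+9.7+29.7)/3)
= (6.6667, 22.9333)

(6.6667, 22.9333)


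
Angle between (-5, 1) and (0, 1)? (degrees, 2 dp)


u.v = 1, |u| = sqrt(26) = 5.099, |v| = sqrt(1) = 1
cos(theta) = u.v/(|u||v|) = 1/sqrt(26) = 0.196116
theta = acos(0.196116) = 78.69 degrees

78.69 degrees


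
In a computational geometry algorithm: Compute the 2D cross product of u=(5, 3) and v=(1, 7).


u x v = u_x*v_y - u_y*v_x = 5*7 - 3*1
= 35 - 3 = 32

32


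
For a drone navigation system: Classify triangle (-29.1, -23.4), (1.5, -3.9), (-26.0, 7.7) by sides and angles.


Side lengths squared: AB^2=1316.61, BC^2=890.81, CA^2=976.82
Sorted: [890.81, 976.82, 1316.61]
By sides: Scalene, By angles: Acute

Scalene, Acute


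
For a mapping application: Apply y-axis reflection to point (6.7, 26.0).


Reflection over y-axis: (x,y) -> (-x,y)
(6.7, 26) -> (-6.7, 26)

(-6.7, 26)


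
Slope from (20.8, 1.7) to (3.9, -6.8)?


slope = (y2-y1)/(x2-x1) = ((-6.8)-1.7)/(3.9-20.8) = (-8.5)/(-16.9) = 0.503

0.503


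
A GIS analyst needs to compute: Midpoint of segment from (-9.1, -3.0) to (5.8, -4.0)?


M = (((-9.1)+5.8)/2, ((-3)+(-4))/2)
= (-1.65, -3.5)

(-1.65, -3.5)


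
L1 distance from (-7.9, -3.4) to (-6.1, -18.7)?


|(-7.9)-(-6.1)| + |(-3.4)-(-18.7)| = 1.8 + 15.3 = 17.1

17.1


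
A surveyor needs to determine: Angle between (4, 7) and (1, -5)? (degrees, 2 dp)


u.v = -31, |u| = sqrt(65) = 8.0623, |v| = sqrt(26) = 5.099
cos(theta) = u.v/(|u||v|) = -31/sqrt(1690) = -0.754082
theta = acos(-0.754082) = 138.95 degrees

138.95 degrees


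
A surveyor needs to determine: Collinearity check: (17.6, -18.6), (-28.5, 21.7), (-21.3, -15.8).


Cross product: ((-28.5)-17.6)*((-15.8)-(-18.6)) - (21.7-(-18.6))*((-21.3)-17.6)
= 1438.59

No, not collinear


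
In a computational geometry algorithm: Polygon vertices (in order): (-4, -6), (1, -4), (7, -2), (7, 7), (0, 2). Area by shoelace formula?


Shoelace sum: ((-4)*(-4) - 1*(-6)) + (1*(-2) - 7*(-4)) + (7*7 - 7*(-2)) + (7*2 - 0*7) + (0*(-6) - (-4)*2)
= 133
Area = |133|/2 = 66.5

66.5


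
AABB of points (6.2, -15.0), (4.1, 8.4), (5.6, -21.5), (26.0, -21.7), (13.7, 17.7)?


x range: [4.1, 26]
y range: [-21.7, 17.7]
Bounding box: (4.1,-21.7) to (26,17.7)

(4.1,-21.7) to (26,17.7)


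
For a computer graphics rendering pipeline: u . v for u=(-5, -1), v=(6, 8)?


u . v = u_x*v_x + u_y*v_y = (-5)*6 + (-1)*8
= (-30) + (-8) = -38

-38


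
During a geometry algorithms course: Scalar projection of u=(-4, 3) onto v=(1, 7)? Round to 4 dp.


u.v = 17, |v| = sqrt(50) = 7.0711
Scalar projection = u.v / |v| = 17 / sqrt(50) = 2.4042

2.4042


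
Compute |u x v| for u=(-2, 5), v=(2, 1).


|u x v| = |(-2)*1 - 5*2|
= |(-2) - 10| = 12

12


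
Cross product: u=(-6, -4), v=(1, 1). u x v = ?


u x v = u_x*v_y - u_y*v_x = (-6)*1 - (-4)*1
= (-6) - (-4) = -2

-2


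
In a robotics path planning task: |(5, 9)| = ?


|u| = sqrt(5^2 + 9^2) = sqrt(106) = 10.2956

10.2956


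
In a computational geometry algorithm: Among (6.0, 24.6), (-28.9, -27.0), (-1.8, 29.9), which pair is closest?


d(P0,P1) = 62.2942, d(P0,P2) = 9.4303, d(P1,P2) = 63.024
Closest: P0 and P2

Closest pair: (6.0, 24.6) and (-1.8, 29.9), distance = 9.4303


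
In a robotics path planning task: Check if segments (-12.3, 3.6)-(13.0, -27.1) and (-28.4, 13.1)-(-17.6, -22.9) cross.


Cross products: d1=477, d2=1056.24, d3=-253.92, d4=-833.16
d1*d2 < 0 and d3*d4 < 0? no

No, they don't intersect


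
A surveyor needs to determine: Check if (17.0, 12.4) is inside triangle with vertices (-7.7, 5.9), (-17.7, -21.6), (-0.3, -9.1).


Cross products: AB x AP = 614.25, BC x BP = 157.85, CA x CP = -418.6
All same sign? no

No, outside


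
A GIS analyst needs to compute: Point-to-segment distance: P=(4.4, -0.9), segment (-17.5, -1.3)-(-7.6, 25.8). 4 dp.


Project P onto AB: t = 0.2735 (clamped to [0,1])
Closest point on segment: (-14.7926, 6.1113)
Distance: 20.4331

20.4331


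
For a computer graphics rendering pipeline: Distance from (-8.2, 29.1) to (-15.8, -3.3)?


dx=-7.6, dy=-32.4
d^2 = (-7.6)^2 + (-32.4)^2 = 1107.52
d = sqrt(1107.52) = 33.2794

33.2794


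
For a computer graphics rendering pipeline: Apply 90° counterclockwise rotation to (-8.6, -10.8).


90° CCW: (x,y) -> (-y, x)
(-8.6,-10.8) -> (10.8, -8.6)

(10.8, -8.6)


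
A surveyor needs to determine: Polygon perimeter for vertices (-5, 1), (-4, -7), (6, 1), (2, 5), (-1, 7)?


Sides: (-5, 1)->(-4, -7): sqrt(65) = 8.062258, (-4, -7)->(6, 1): sqrt(164) = 12.806248, (6, 1)->(2, 5): sqrt(32) = 5.656854, (2, 5)->(-1, 7): sqrt(13) = 3.605551, (-1, 7)->(-5, 1): sqrt(52) = 7.211103
Sum = 37.342014
Perimeter = 37.342

37.342


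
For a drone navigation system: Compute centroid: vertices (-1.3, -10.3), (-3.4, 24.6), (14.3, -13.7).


Centroid = ((x_A+x_B+x_C)/3, (y_A+y_B+y_C)/3)
= (((-1.3)+(-3.4)+14.3)/3, ((-10.3)+24.6+(-13.7))/3)
= (3.2, 0.2)

(3.2, 0.2)


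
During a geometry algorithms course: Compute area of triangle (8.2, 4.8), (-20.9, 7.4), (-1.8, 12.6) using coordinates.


Area = |x_A(y_B-y_C) + x_B(y_C-y_A) + x_C(y_A-y_B)|/2
= |(-42.64) + (-163.02) + 4.68|/2
= 200.98/2 = 100.49

100.49


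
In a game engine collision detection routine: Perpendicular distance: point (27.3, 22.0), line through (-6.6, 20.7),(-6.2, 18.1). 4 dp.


|cross product| = 88.66
|line direction| = sqrt(6.92) = 2.6306
Distance = 88.66/sqrt(6.92) = 33.7035

33.7035


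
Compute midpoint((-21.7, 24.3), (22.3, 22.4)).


M = (((-21.7)+22.3)/2, (24.3+22.4)/2)
= (0.3, 23.35)

(0.3, 23.35)


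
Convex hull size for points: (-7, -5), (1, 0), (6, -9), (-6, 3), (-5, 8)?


Convex hull vertices (CCW): (-7, -5), (6, -9), (1, 0), (-5, 8), (-6, 3)
Count = 5

5


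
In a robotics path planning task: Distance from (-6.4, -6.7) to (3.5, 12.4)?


dx=9.9, dy=19.1
d^2 = 9.9^2 + 19.1^2 = 462.82
d = sqrt(462.82) = 21.5133

21.5133


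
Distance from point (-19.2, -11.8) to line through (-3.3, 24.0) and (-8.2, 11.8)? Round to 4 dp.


|cross product| = 18.56
|line direction| = sqrt(172.85) = 13.1472
Distance = 18.56/sqrt(172.85) = 1.4117

1.4117


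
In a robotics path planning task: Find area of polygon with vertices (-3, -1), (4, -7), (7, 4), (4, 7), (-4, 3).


Shoelace sum: ((-3)*(-7) - 4*(-1)) + (4*4 - 7*(-7)) + (7*7 - 4*4) + (4*3 - (-4)*7) + ((-4)*(-1) - (-3)*3)
= 176
Area = |176|/2 = 88

88


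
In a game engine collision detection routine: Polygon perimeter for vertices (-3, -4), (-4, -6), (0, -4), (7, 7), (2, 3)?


Sides: (-3, -4)->(-4, -6): sqrt(5) = 2.236068, (-4, -6)->(0, -4): sqrt(20) = 4.472136, (0, -4)->(7, 7): sqrt(170) = 13.038405, (7, 7)->(2, 3): sqrt(41) = 6.403124, (2, 3)->(-3, -4): sqrt(74) = 8.602325
Sum = 34.752058
Perimeter = 34.7521

34.7521


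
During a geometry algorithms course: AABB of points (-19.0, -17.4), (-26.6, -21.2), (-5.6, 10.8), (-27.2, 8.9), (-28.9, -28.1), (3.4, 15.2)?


x range: [-28.9, 3.4]
y range: [-28.1, 15.2]
Bounding box: (-28.9,-28.1) to (3.4,15.2)

(-28.9,-28.1) to (3.4,15.2)


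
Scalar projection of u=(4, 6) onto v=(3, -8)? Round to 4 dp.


u.v = -36, |v| = sqrt(73) = 8.544
Scalar projection = u.v / |v| = -36 / sqrt(73) = -4.2135

-4.2135


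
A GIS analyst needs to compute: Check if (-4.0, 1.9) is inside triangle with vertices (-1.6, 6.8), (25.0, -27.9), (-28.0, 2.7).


Cross products: AB x AP = -213.62, BC x BP = -692, CA x CP = -119.52
All same sign? yes

Yes, inside


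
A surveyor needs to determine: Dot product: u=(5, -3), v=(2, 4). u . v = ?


u . v = u_x*v_x + u_y*v_y = 5*2 + (-3)*4
= 10 + (-12) = -2

-2


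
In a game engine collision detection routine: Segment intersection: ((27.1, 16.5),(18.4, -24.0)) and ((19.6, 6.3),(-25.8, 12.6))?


Cross products: d1=-510.33, d2=1383.18, d3=-215.01, d4=-2108.52
d1*d2 < 0 and d3*d4 < 0? no

No, they don't intersect


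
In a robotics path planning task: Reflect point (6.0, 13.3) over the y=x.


Reflection over y=x: (x,y) -> (y,x)
(6, 13.3) -> (13.3, 6)

(13.3, 6)


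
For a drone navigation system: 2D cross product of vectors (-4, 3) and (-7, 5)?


u x v = u_x*v_y - u_y*v_x = (-4)*5 - 3*(-7)
= (-20) - (-21) = 1

1


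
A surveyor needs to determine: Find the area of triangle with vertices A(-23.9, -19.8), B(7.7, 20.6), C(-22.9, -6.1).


Area = |x_A(y_B-y_C) + x_B(y_C-y_A) + x_C(y_A-y_B)|/2
= |(-638.13) + 105.49 + 925.16|/2
= 392.52/2 = 196.26

196.26


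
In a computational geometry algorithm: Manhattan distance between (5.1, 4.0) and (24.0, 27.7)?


|5.1-24| + |4-27.7| = 18.9 + 23.7 = 42.6

42.6


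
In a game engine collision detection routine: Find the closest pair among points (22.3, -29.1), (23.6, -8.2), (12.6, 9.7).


d(P0,P1) = 20.9404, d(P0,P2) = 39.9941, d(P1,P2) = 21.0098
Closest: P0 and P1

Closest pair: (22.3, -29.1) and (23.6, -8.2), distance = 20.9404


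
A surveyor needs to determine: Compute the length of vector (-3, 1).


|u| = sqrt((-3)^2 + 1^2) = sqrt(10) = 3.1623

3.1623


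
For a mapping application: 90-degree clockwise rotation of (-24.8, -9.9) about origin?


90° CW: (x,y) -> (y, -x)
(-24.8,-9.9) -> (-9.9, 24.8)

(-9.9, 24.8)


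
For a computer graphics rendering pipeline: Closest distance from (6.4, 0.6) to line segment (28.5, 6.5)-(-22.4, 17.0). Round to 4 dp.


Project P onto AB: t = 0.3935 (clamped to [0,1])
Closest point on segment: (8.4695, 10.632)
Distance: 10.2433

10.2433


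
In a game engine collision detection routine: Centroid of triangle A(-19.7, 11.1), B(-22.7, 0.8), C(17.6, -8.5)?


Centroid = ((x_A+x_B+x_C)/3, (y_A+y_B+y_C)/3)
= (((-19.7)+(-22.7)+17.6)/3, (11.1+0.8+(-8.5))/3)
= (-8.2667, 1.1333)

(-8.2667, 1.1333)


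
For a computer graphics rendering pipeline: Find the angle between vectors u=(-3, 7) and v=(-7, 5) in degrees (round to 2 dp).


u.v = 56, |u| = sqrt(58) = 7.6158, |v| = sqrt(74) = 8.6023
cos(theta) = u.v/(|u||v|) = 56/sqrt(4292) = 0.854788
theta = acos(0.854788) = 31.26 degrees

31.26 degrees


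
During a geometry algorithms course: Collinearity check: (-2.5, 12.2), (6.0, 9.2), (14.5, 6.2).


Cross product: (6-(-2.5))*(6.2-12.2) - (9.2-12.2)*(14.5-(-2.5))
= 0

Yes, collinear


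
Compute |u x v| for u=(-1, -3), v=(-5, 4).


|u x v| = |(-1)*4 - (-3)*(-5)|
= |(-4) - 15| = 19

19


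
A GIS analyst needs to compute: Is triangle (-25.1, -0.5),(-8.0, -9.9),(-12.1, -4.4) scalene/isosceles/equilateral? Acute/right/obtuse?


Side lengths squared: AB^2=380.77, BC^2=47.06, CA^2=184.21
Sorted: [47.06, 184.21, 380.77]
By sides: Scalene, By angles: Obtuse

Scalene, Obtuse


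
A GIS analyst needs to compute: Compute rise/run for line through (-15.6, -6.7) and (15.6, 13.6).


slope = (y2-y1)/(x2-x1) = (13.6-(-6.7))/(15.6-(-15.6)) = 20.3/31.2 = 0.6506

0.6506


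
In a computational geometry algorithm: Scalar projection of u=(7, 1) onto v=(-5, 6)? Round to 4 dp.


u.v = -29, |v| = sqrt(61) = 7.8102
Scalar projection = u.v / |v| = -29 / sqrt(61) = -3.7131

-3.7131


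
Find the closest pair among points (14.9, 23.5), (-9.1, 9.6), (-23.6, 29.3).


d(P0,P1) = 27.7346, d(P0,P2) = 38.9344, d(P1,P2) = 24.461
Closest: P1 and P2

Closest pair: (-9.1, 9.6) and (-23.6, 29.3), distance = 24.461


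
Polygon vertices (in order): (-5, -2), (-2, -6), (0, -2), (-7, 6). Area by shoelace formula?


Shoelace sum: ((-5)*(-6) - (-2)*(-2)) + ((-2)*(-2) - 0*(-6)) + (0*6 - (-7)*(-2)) + ((-7)*(-2) - (-5)*6)
= 60
Area = |60|/2 = 30

30


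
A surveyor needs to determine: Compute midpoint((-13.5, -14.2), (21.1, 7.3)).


M = (((-13.5)+21.1)/2, ((-14.2)+7.3)/2)
= (3.8, -3.45)

(3.8, -3.45)


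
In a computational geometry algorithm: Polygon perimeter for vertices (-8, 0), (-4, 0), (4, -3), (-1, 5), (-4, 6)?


Sides: (-8, 0)->(-4, 0): sqrt(16) = 4, (-4, 0)->(4, -3): sqrt(73) = 8.544004, (4, -3)->(-1, 5): sqrt(89) = 9.433981, (-1, 5)->(-4, 6): sqrt(10) = 3.162278, (-4, 6)->(-8, 0): sqrt(52) = 7.211103
Sum = 32.351366
Perimeter = 32.3514

32.3514


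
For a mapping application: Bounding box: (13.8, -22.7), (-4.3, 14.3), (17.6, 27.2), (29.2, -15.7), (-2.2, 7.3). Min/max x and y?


x range: [-4.3, 29.2]
y range: [-22.7, 27.2]
Bounding box: (-4.3,-22.7) to (29.2,27.2)

(-4.3,-22.7) to (29.2,27.2)


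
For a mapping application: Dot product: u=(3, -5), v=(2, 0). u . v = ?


u . v = u_x*v_x + u_y*v_y = 3*2 + (-5)*0
= 6 + 0 = 6

6


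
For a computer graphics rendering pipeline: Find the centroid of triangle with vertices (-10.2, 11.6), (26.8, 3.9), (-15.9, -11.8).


Centroid = ((x_A+x_B+x_C)/3, (y_A+y_B+y_C)/3)
= (((-10.2)+26.8+(-15.9))/3, (11.6+3.9+(-11.8))/3)
= (0.2333, 1.2333)

(0.2333, 1.2333)


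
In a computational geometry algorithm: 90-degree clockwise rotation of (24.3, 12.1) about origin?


90° CW: (x,y) -> (y, -x)
(24.3,12.1) -> (12.1, -24.3)

(12.1, -24.3)


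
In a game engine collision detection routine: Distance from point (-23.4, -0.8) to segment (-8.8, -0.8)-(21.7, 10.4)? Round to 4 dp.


Project P onto AB: t = 0 (clamped to [0,1])
Closest point on segment: (-8.8, -0.8)
Distance: 14.6

14.6


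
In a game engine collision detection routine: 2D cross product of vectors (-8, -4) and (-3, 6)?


u x v = u_x*v_y - u_y*v_x = (-8)*6 - (-4)*(-3)
= (-48) - 12 = -60

-60


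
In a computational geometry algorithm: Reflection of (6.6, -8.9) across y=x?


Reflection over y=x: (x,y) -> (y,x)
(6.6, -8.9) -> (-8.9, 6.6)

(-8.9, 6.6)


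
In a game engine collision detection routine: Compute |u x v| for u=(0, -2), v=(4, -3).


|u x v| = |0*(-3) - (-2)*4|
= |0 - (-8)| = 8

8


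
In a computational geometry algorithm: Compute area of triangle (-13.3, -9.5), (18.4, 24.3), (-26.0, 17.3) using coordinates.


Area = |x_A(y_B-y_C) + x_B(y_C-y_A) + x_C(y_A-y_B)|/2
= |(-93.1) + 493.12 + 878.8|/2
= 1278.82/2 = 639.41

639.41


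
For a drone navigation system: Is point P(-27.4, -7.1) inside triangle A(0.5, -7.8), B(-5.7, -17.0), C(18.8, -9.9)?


Cross products: AB x AP = -261.02, BC x BP = 396.62, CA x CP = 45.78
All same sign? no

No, outside


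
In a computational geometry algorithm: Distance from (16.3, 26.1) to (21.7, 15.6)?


dx=5.4, dy=-10.5
d^2 = 5.4^2 + (-10.5)^2 = 139.41
d = sqrt(139.41) = 11.8072

11.8072


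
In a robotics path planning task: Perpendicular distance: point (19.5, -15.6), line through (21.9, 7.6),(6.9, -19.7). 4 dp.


|cross product| = 282.48
|line direction| = sqrt(970.29) = 31.1495
Distance = 282.48/sqrt(970.29) = 9.0685

9.0685


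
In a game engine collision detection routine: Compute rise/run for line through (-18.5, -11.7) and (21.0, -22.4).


slope = (y2-y1)/(x2-x1) = ((-22.4)-(-11.7))/(21-(-18.5)) = (-10.7)/39.5 = -0.2709

-0.2709


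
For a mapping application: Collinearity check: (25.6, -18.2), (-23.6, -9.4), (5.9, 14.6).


Cross product: ((-23.6)-25.6)*(14.6-(-18.2)) - ((-9.4)-(-18.2))*(5.9-25.6)
= -1440.4

No, not collinear


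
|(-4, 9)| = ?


|u| = sqrt((-4)^2 + 9^2) = sqrt(97) = 9.8489

9.8489


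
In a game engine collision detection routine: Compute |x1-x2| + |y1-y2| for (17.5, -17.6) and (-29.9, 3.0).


|17.5-(-29.9)| + |(-17.6)-3| = 47.4 + 20.6 = 68

68


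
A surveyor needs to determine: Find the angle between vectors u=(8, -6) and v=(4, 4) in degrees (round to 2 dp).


u.v = 8, |u| = sqrt(100) = 10, |v| = sqrt(32) = 5.6569
cos(theta) = u.v/(|u||v|) = 8/sqrt(3200) = 0.141421
theta = acos(0.141421) = 81.87 degrees

81.87 degrees


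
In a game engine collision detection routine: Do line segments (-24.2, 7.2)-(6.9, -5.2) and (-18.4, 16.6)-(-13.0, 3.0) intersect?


Cross products: d1=-129.64, d2=226.36, d3=364.26, d4=8.26
d1*d2 < 0 and d3*d4 < 0? no

No, they don't intersect


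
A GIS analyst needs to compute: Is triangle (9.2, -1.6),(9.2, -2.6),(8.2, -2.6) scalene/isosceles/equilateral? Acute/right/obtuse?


Side lengths squared: AB^2=1, BC^2=1, CA^2=2
Sorted: [1, 1, 2]
By sides: Isosceles, By angles: Right

Isosceles, Right


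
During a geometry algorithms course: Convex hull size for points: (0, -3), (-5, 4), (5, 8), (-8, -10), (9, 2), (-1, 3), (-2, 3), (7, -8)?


Convex hull vertices (CCW): (-8, -10), (7, -8), (9, 2), (5, 8), (-5, 4)
Count = 5

5


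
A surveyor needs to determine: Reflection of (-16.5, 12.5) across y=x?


Reflection over y=x: (x,y) -> (y,x)
(-16.5, 12.5) -> (12.5, -16.5)

(12.5, -16.5)


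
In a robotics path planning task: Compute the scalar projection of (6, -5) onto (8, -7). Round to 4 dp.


u.v = 83, |v| = sqrt(113) = 10.6301
Scalar projection = u.v / |v| = 83 / sqrt(113) = 7.808

7.808


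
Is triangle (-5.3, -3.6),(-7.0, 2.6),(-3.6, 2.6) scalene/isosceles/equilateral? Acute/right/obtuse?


Side lengths squared: AB^2=41.33, BC^2=11.56, CA^2=41.33
Sorted: [11.56, 41.33, 41.33]
By sides: Isosceles, By angles: Acute

Isosceles, Acute


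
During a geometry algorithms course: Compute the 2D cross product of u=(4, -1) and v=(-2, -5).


u x v = u_x*v_y - u_y*v_x = 4*(-5) - (-1)*(-2)
= (-20) - 2 = -22

-22


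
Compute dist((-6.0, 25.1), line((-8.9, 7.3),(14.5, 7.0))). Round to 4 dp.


|cross product| = 417.39
|line direction| = sqrt(547.65) = 23.4019
Distance = 417.39/sqrt(547.65) = 17.8357

17.8357


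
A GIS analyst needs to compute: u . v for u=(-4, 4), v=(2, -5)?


u . v = u_x*v_x + u_y*v_y = (-4)*2 + 4*(-5)
= (-8) + (-20) = -28

-28


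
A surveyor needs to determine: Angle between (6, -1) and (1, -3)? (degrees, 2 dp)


u.v = 9, |u| = sqrt(37) = 6.0828, |v| = sqrt(10) = 3.1623
cos(theta) = u.v/(|u||v|) = 9/sqrt(370) = 0.467888
theta = acos(0.467888) = 62.1 degrees

62.1 degrees


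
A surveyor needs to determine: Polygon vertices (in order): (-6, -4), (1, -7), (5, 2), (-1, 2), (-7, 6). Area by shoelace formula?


Shoelace sum: ((-6)*(-7) - 1*(-4)) + (1*2 - 5*(-7)) + (5*2 - (-1)*2) + ((-1)*6 - (-7)*2) + ((-7)*(-4) - (-6)*6)
= 167
Area = |167|/2 = 83.5

83.5


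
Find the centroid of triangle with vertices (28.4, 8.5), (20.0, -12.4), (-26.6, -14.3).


Centroid = ((x_A+x_B+x_C)/3, (y_A+y_B+y_C)/3)
= ((28.4+20+(-26.6))/3, (8.5+(-12.4)+(-14.3))/3)
= (7.2667, -6.0667)

(7.2667, -6.0667)


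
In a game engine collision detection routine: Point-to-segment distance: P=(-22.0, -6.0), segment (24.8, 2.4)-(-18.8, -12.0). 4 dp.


Project P onto AB: t = 1 (clamped to [0,1])
Closest point on segment: (-18.8, -12)
Distance: 6.8

6.8


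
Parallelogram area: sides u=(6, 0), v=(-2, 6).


|u x v| = |6*6 - 0*(-2)|
= |36 - 0| = 36

36


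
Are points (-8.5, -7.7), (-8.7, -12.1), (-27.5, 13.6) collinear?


Cross product: ((-8.7)-(-8.5))*(13.6-(-7.7)) - ((-12.1)-(-7.7))*((-27.5)-(-8.5))
= -87.86

No, not collinear


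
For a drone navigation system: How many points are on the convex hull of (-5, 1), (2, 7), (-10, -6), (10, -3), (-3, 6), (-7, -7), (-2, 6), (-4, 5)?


Convex hull vertices (CCW): (-10, -6), (-7, -7), (10, -3), (2, 7), (-3, 6), (-4, 5)
Count = 6

6


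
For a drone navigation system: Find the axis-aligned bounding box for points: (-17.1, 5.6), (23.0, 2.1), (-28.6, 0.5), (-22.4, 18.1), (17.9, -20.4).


x range: [-28.6, 23]
y range: [-20.4, 18.1]
Bounding box: (-28.6,-20.4) to (23,18.1)

(-28.6,-20.4) to (23,18.1)


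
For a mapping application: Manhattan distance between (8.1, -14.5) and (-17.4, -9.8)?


|8.1-(-17.4)| + |(-14.5)-(-9.8)| = 25.5 + 4.7 = 30.2

30.2


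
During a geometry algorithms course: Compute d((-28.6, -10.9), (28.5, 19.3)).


dx=57.1, dy=30.2
d^2 = 57.1^2 + 30.2^2 = 4172.45
d = sqrt(4172.45) = 64.5945

64.5945


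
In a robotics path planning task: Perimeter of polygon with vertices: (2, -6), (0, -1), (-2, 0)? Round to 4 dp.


Sides: (2, -6)->(0, -1): sqrt(29) = 5.385165, (0, -1)->(-2, 0): sqrt(5) = 2.236068, (-2, 0)->(2, -6): sqrt(52) = 7.211103
Sum = 14.832336
Perimeter = 14.8323

14.8323


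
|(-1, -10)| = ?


|u| = sqrt((-1)^2 + (-10)^2) = sqrt(101) = 10.0499

10.0499


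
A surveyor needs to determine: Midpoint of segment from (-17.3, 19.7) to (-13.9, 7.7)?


M = (((-17.3)+(-13.9))/2, (19.7+7.7)/2)
= (-15.6, 13.7)

(-15.6, 13.7)


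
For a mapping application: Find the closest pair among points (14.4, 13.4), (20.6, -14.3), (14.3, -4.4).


d(P0,P1) = 28.3854, d(P0,P2) = 17.8003, d(P1,P2) = 11.7346
Closest: P1 and P2

Closest pair: (20.6, -14.3) and (14.3, -4.4), distance = 11.7346


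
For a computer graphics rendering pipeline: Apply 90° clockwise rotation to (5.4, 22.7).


90° CW: (x,y) -> (y, -x)
(5.4,22.7) -> (22.7, -5.4)

(22.7, -5.4)


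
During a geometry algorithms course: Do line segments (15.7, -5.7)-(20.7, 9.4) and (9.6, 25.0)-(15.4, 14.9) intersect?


Cross products: d1=-116.45, d2=21.63, d3=245.61, d4=107.53
d1*d2 < 0 and d3*d4 < 0? no

No, they don't intersect


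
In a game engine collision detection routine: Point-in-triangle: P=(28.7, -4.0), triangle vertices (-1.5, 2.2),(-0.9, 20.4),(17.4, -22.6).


Cross products: AB x AP = -553.36, BC x BP = 826.28, CA x CP = -631.78
All same sign? no

No, outside


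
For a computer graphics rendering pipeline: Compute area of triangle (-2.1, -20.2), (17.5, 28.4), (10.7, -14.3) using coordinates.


Area = |x_A(y_B-y_C) + x_B(y_C-y_A) + x_C(y_A-y_B)|/2
= |(-89.67) + 103.25 + (-520.02)|/2
= 506.44/2 = 253.22

253.22


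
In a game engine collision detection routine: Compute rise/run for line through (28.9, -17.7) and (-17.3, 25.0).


slope = (y2-y1)/(x2-x1) = (25-(-17.7))/((-17.3)-28.9) = 42.7/(-46.2) = -0.9242

-0.9242


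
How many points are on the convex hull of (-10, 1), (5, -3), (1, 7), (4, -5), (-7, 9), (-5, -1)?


Convex hull vertices (CCW): (-10, 1), (4, -5), (5, -3), (1, 7), (-7, 9)
Count = 5

5


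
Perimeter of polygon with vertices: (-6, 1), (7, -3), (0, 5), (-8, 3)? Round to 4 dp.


Sides: (-6, 1)->(7, -3): sqrt(185) = 13.601471, (7, -3)->(0, 5): sqrt(113) = 10.630146, (0, 5)->(-8, 3): sqrt(68) = 8.246211, (-8, 3)->(-6, 1): sqrt(8) = 2.828427
Sum = 35.306255
Perimeter = 35.3063

35.3063


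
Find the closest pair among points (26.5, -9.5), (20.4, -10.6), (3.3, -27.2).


d(P0,P1) = 6.1984, d(P0,P2) = 29.181, d(P1,P2) = 23.8321
Closest: P0 and P1

Closest pair: (26.5, -9.5) and (20.4, -10.6), distance = 6.1984


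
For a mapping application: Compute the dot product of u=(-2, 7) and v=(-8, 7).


u . v = u_x*v_x + u_y*v_y = (-2)*(-8) + 7*7
= 16 + 49 = 65

65


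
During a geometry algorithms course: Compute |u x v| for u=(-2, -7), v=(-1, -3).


|u x v| = |(-2)*(-3) - (-7)*(-1)|
= |6 - 7| = 1

1


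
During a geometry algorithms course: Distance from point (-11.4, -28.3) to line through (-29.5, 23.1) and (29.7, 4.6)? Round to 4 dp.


|cross product| = 2708.03
|line direction| = sqrt(3846.89) = 62.0233
Distance = 2708.03/sqrt(3846.89) = 43.6615

43.6615


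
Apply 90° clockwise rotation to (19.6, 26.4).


90° CW: (x,y) -> (y, -x)
(19.6,26.4) -> (26.4, -19.6)

(26.4, -19.6)


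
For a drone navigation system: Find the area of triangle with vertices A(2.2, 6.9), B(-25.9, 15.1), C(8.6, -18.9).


Area = |x_A(y_B-y_C) + x_B(y_C-y_A) + x_C(y_A-y_B)|/2
= |74.8 + 668.22 + (-70.52)|/2
= 672.5/2 = 336.25

336.25


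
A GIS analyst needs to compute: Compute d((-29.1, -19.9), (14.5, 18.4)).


dx=43.6, dy=38.3
d^2 = 43.6^2 + 38.3^2 = 3367.85
d = sqrt(3367.85) = 58.0332

58.0332


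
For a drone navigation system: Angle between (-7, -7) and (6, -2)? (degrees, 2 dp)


u.v = -28, |u| = sqrt(98) = 9.8995, |v| = sqrt(40) = 6.3246
cos(theta) = u.v/(|u||v|) = -28/sqrt(3920) = -0.447214
theta = acos(-0.447214) = 116.57 degrees

116.57 degrees


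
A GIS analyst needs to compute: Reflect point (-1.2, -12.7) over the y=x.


Reflection over y=x: (x,y) -> (y,x)
(-1.2, -12.7) -> (-12.7, -1.2)

(-12.7, -1.2)


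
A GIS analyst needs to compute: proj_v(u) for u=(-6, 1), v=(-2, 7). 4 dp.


u.v = 19, |v| = sqrt(53) = 7.2801
Scalar projection = u.v / |v| = 19 / sqrt(53) = 2.6099

2.6099


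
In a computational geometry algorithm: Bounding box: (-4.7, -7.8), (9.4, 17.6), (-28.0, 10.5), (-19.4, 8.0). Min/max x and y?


x range: [-28, 9.4]
y range: [-7.8, 17.6]
Bounding box: (-28,-7.8) to (9.4,17.6)

(-28,-7.8) to (9.4,17.6)


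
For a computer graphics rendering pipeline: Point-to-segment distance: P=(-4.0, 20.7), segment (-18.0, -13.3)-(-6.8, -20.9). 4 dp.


Project P onto AB: t = 0 (clamped to [0,1])
Closest point on segment: (-18, -13.3)
Distance: 36.7696

36.7696


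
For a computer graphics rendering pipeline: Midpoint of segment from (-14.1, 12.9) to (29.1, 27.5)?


M = (((-14.1)+29.1)/2, (12.9+27.5)/2)
= (7.5, 20.2)

(7.5, 20.2)


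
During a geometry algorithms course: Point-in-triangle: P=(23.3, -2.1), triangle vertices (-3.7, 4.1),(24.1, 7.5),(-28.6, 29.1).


Cross products: AB x AP = -264.16, BC x BP = 523.2, CA x CP = 520.62
All same sign? no

No, outside


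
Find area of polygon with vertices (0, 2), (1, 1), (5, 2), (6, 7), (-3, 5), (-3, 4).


Shoelace sum: (0*1 - 1*2) + (1*2 - 5*1) + (5*7 - 6*2) + (6*5 - (-3)*7) + ((-3)*4 - (-3)*5) + ((-3)*2 - 0*4)
= 66
Area = |66|/2 = 33

33


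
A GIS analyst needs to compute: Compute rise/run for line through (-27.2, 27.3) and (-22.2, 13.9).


slope = (y2-y1)/(x2-x1) = (13.9-27.3)/((-22.2)-(-27.2)) = (-13.4)/5 = -2.68

-2.68


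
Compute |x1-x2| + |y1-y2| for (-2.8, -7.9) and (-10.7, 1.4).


|(-2.8)-(-10.7)| + |(-7.9)-1.4| = 7.9 + 9.3 = 17.2

17.2


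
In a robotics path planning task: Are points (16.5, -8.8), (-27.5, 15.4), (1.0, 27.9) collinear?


Cross product: ((-27.5)-16.5)*(27.9-(-8.8)) - (15.4-(-8.8))*(1-16.5)
= -1239.7

No, not collinear


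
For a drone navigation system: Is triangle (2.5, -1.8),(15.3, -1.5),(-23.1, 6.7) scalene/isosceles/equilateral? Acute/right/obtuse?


Side lengths squared: AB^2=163.93, BC^2=1541.8, CA^2=727.61
Sorted: [163.93, 727.61, 1541.8]
By sides: Scalene, By angles: Obtuse

Scalene, Obtuse


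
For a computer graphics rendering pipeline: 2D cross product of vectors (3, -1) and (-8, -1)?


u x v = u_x*v_y - u_y*v_x = 3*(-1) - (-1)*(-8)
= (-3) - 8 = -11

-11


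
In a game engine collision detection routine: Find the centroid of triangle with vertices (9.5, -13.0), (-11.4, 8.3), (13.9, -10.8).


Centroid = ((x_A+x_B+x_C)/3, (y_A+y_B+y_C)/3)
= ((9.5+(-11.4)+13.9)/3, ((-13)+8.3+(-10.8))/3)
= (4, -5.1667)

(4, -5.1667)


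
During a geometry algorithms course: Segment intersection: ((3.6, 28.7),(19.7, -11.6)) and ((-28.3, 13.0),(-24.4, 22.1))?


Cross products: d1=-229.06, d2=-532.74, d3=-1538.34, d4=-1234.66
d1*d2 < 0 and d3*d4 < 0? no

No, they don't intersect
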